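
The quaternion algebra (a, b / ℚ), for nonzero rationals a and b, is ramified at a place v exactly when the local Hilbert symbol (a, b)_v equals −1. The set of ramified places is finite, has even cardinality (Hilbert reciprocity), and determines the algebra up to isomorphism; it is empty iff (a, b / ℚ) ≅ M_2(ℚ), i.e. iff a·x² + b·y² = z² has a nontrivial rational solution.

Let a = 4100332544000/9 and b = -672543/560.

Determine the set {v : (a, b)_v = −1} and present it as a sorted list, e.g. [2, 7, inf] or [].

Mod squares: a ≡ 817190, b ≡ -805. Check v ∈ {∞, 2, 3, 5, 7, 11, 17, 19, 23}.
v=19: a=19^1·(≡10), b=19^2·(≡2) mod 19; (10|19)=-1, (2|19)=-1; (−1)^{1·2·9}·(-1)^2·(-1)^1 = -1.
v=17: a=17^1·(≡12), b=17^0·(≡6) mod 17; (12|17)=-1, (6|17)=-1; (−1)^{1·0·8}·(-1)^0·(-1)^1 = -1.
v=∞: 817190 > 0 and -805 < 0  ⇒  (a,b)_∞ = +1.
v=5: a=5^3·(≡3), b=5^-1·(≡1) mod 5; (3|5)=-1, (1|5)=+1; (−1)^{3·-1·2}·(-1)^-1·(+1)^3 = -1.
v=11: a=11^1·(≡10), b=11^0·(≡3) mod 11; (10|11)=-1, (3|11)=+1; (−1)^{1·0·5}·(-1)^0·(+1)^1 = +1.
v=23: a=23^1·(≡1), b=23^1·(≡22) mod 23; (1|23)=+1, (22|23)=-1; (−1)^{1·1·11}·(+1)^1·(-1)^1 = +1.
v=3: a=3^-2·(≡2), b=3^4·(≡2) mod 3; (2|3)=-1, (2|3)=-1; (−1)^{-2·4·1}·(-1)^4·(-1)^-2 = +1.
v=7: a=7^2·(≡6), b=7^-1·(≡1) mod 7; (6|7)=-1, (1|7)=+1; (−1)^{2·-1·3}·(-1)^-1·(+1)^2 = -1.
v=2: v_2(a)=13, v_2(b)=-4; units ≡ 3, 3 (mod 8); ε·ε+αω+βω = 1·1+13·1+-4·1 ≡ 0  ⇒  (a,b)_2 = +1.
Ram(817190, -805) = {5, 7, 17, 19}; no ℚ_5-point on the conic.

[5, 7, 17, 19]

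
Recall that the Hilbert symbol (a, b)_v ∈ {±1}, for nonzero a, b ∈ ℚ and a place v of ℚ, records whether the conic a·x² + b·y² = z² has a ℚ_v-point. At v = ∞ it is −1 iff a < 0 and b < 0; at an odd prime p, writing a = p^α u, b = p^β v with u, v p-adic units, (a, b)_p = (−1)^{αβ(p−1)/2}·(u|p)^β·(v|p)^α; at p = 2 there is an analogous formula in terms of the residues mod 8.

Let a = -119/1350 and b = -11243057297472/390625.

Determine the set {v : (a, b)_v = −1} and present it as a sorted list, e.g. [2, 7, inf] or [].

[2, 3, 7, inf]

(a, b) ≡ (-714, -17017) mod (ℚ^×)²; places V = {2, 3, 5, 7, 11, 13, 17, ∞}.
(a,b)_2: α=-1, β=6; u≡3, v≡7 (mod 8); ε(u)ε(v)=1·1, αω(v)=-1·0, βω(u)=6·1; sum ≡ 1  ⇒  -1.
(a,b)_11: α=0, u≡3; β=1, v≡9 (mod 11); (3|11)=+1, (9|11)=+1; sign (−1)^0·+1^1·+1^0 = +1.
(a,b)_∞: sgn(-714)=−, sgn(-17017)=−, so -1.
(a,b)_13: α=0, u≡1; β=1, v≡10 (mod 13); (1|13)=+1, (10|13)=+1; sign (−1)^0·+1^1·+1^0 = +1.
(a,b)_17: α=1, u≡16; β=3, v≡15 (mod 17); (16|17)=+1, (15|17)=+1; sign (−1)^0·+1^3·+1^1 = +1.
(a,b)_5: α=-2, u≡4; β=-8, v≡3 (mod 5); (4|5)=+1, (3|5)=-1; sign (−1)^0·+1^-8·-1^-2 = +1.
(a,b)_7: α=1, u≡3; β=3, v≡6 (mod 7); (3|7)=-1, (6|7)=-1; sign (−1)^1·-1^3·-1^1 = -1.
(a,b)_3: α=-3, u≡2; β=6, v≡2 (mod 3); (2|3)=-1, (2|3)=-1; sign (−1)^0·-1^6·-1^-3 = -1.
|Ram(-714, -17017)| = 4, even; anisotropic at {2, 3, 7, ∞}.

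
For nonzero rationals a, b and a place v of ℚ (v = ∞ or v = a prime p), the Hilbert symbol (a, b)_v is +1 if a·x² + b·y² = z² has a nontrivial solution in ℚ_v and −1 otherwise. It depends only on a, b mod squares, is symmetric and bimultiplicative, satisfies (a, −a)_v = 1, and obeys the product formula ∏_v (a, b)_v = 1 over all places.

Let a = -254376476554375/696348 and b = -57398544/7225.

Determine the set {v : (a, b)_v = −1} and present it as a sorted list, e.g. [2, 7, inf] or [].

Mod squares: a ≡ -161, b ≡ -4921. Check v ∈ {∞, 2, 3, 5, 7, 17, 19, 23, 29, 37}.
v=2: v_2(a)=-2, v_2(b)=4; units ≡ 7, 7 (mod 8); ε·ε+αω+βω = 1·1+-2·0+4·0 ≡ 1  ⇒  (a,b)_2 = -1.
v=37: a=37^2·(≡32), b=37^1·(≡32) mod 37; (32|37)=-1, (32|37)=-1; (−1)^{2·1·18}·(-1)^1·(-1)^2 = -1.
v=29: a=29^-2·(≡9), b=29^0·(≡28) mod 29; (9|29)=+1, (28|29)=+1; (−1)^{-2·0·14}·(+1)^0·(+1)^-2 = +1.
v=17: a=17^0·(≡1), b=17^-2·(≡15) mod 17; (1|17)=+1, (15|17)=+1; (−1)^{0·-2·8}·(+1)^-2·(+1)^0 = +1.
v=5: a=5^4·(≡1), b=5^-2·(≡4) mod 5; (1|5)=+1, (4|5)=+1; (−1)^{4·-2·2}·(+1)^-2·(+1)^4 = +1.
v=∞: -161 < 0 and -4921 < 0  ⇒  (a,b)_∞ = -1.
v=7: a=7^7·(≡5), b=7^1·(≡1) mod 7; (5|7)=-1, (1|7)=+1; (−1)^{7·1·3}·(-1)^1·(+1)^7 = +1.
v=23: a=23^-1·(≡3), b=23^0·(≡1) mod 23; (3|23)=+1, (1|23)=+1; (−1)^{-1·0·11}·(+1)^0·(+1)^-1 = +1.
v=19: a=19^2·(≡12), b=19^1·(≡1) mod 19; (12|19)=-1, (1|19)=+1; (−1)^{2·1·9}·(-1)^1·(+1)^2 = -1.
v=3: a=3^-2·(≡1), b=3^6·(≡2) mod 3; (1|3)=+1, (2|3)=-1; (−1)^{-2·6·1}·(+1)^6·(-1)^-2 = +1.
|Ram(-161, -4921)| = 4, even; anisotropic at {2, 19, 37, ∞}.

[2, 19, 37, inf]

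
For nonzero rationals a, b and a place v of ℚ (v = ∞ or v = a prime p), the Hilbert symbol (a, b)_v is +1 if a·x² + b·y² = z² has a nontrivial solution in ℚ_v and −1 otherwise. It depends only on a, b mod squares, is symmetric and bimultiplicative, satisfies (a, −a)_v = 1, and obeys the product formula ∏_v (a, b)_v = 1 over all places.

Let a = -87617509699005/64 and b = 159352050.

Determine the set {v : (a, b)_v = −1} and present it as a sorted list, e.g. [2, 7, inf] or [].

[2, 3, 5, 11, 13, 23]

Mod squares: a ≡ -28405, b ≡ 6374082. Check v ∈ {∞, 2, 3, 5, 11, 13, 17, 19, 23}.
v=∞: -28405 < 0 and 6374082 > 0  ⇒  (a,b)_∞ = +1.
v=19: a=19^1·(≡17), b=19^1·(≡8) mod 19; (17|19)=+1, (8|19)=-1; (−1)^{1·1·9}·(+1)^1·(-1)^1 = +1.
v=11: a=11^4·(≡8), b=11^1·(≡1) mod 11; (8|11)=-1, (1|11)=+1; (−1)^{4·1·5}·(-1)^1·(+1)^4 = -1.
v=2: v_2(a)=-6, v_2(b)=1; units ≡ 3, 1 (mod 8); ε·ε+αω+βω = 1·0+-6·0+1·1 ≡ 1  ⇒  (a,b)_2 = -1.
v=3: a=3^6·(≡2), b=3^1·(≡1) mod 3; (2|3)=-1, (1|3)=+1; (−1)^{6·1·1}·(-1)^1·(+1)^6 = -1.
v=17: a=17^2·(≡4), b=17^1·(≡3) mod 17; (4|17)=+1, (3|17)=-1; (−1)^{2·1·8}·(+1)^1·(-1)^2 = +1.
v=5: a=5^1·(≡1), b=5^2·(≡2) mod 5; (1|5)=+1, (2|5)=-1; (−1)^{1·2·2}·(+1)^2·(-1)^1 = -1.
v=13: a=13^1·(≡9), b=13^1·(≡7) mod 13; (9|13)=+1, (7|13)=-1; (−1)^{1·1·6}·(+1)^1·(-1)^1 = -1.
v=23: a=23^1·(≡14), b=23^1·(≡14) mod 23; (14|23)=-1, (14|23)=-1; (−1)^{1·1·11}·(-1)^1·(-1)^1 = -1.
(-28405, 6374082 / ℚ) ramifies at {2, 3, 5, 11, 13, 23}: a division algebra.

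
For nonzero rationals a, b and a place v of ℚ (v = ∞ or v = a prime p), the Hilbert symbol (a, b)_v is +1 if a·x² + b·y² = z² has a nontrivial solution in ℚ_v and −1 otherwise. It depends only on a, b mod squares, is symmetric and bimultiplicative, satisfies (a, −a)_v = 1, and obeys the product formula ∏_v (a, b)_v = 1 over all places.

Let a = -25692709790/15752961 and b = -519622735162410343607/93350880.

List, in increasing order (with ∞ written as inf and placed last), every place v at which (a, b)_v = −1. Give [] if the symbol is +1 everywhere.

[13, inf]

Mod squares: a ≡ -110, b ≡ -4290. Check v ∈ {∞, 2, 3, 5, 7, 11, 13, 17, 23, 29, 31}.
v=∞: -110 < 0 and -4290 < 0  ⇒  (a,b)_∞ = -1.
v=5: a=5^1·(≡2), b=5^-1·(≡3) mod 5; (2|5)=-1, (3|5)=-1; (−1)^{1·-1·2}·(-1)^-1·(-1)^1 = +1.
v=2: v_2(a)=1, v_2(b)=-5; units ≡ 1, 7 (mod 8); ε·ε+αω+βω = 0·1+1·0+-5·0 ≡ 0  ⇒  (a,b)_2 = +1.
v=13: a=13^0·(≡2), b=13^1·(≡7) mod 13; (2|13)=-1, (7|13)=-1; (−1)^{0·1·6}·(-1)^1·(-1)^0 = -1.
v=11: a=11^1·(≡4), b=11^3·(≡10) mod 11; (4|11)=+1, (10|11)=-1; (−1)^{1·3·5}·(+1)^3·(-1)^1 = +1.
v=29: a=29^2·(≡13), b=29^4·(≡17) mod 29; (13|29)=+1, (17|29)=-1; (−1)^{2·4·14}·(+1)^4·(-1)^2 = +1.
v=17: a=17^2·(≡8), b=17^4·(≡14) mod 17; (8|17)=+1, (14|17)=-1; (−1)^{2·4·8}·(+1)^4·(-1)^2 = +1.
v=3: a=3^-8·(≡1), b=3^-5·(≡1) mod 3; (1|3)=+1, (1|3)=+1; (−1)^{-8·-5·1}·(+1)^-5·(+1)^-8 = +1.
v=31: a=31^2·(≡2), b=31^2·(≡28) mod 31; (2|31)=+1, (28|31)=+1; (−1)^{2·2·15}·(+1)^2·(+1)^2 = +1.
v=7: a=7^-4·(≡4), b=7^-4·(≡2) mod 7; (4|7)=+1, (2|7)=+1; (−1)^{-4·-4·3}·(+1)^-4·(+1)^-4 = +1.
v=23: a=23^0·(≡21), b=23^2·(≡7) mod 23; (21|23)=-1, (7|23)=-1; (−1)^{0·2·11}·(-1)^2·(-1)^0 = +1.
(-110, -4290 / ℚ) ramifies at {13, ∞}: a division algebra.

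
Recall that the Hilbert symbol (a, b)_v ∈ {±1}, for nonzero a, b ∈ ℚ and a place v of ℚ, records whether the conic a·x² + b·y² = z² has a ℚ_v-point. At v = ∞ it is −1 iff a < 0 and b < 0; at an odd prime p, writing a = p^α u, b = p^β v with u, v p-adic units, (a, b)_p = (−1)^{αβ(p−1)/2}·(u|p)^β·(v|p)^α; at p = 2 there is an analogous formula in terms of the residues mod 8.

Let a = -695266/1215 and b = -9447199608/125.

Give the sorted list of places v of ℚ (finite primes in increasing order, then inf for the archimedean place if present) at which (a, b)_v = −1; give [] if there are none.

Mod squares: a ≡ -510, b ≡ -2310. Check v ∈ {∞, 2, 3, 5, 7, 11, 13, 17, 19}.
v=3: a=3^-5·(≡1), b=3^1·(≡1) mod 3; (1|3)=+1, (1|3)=+1; (−1)^{-5·1·1}·(+1)^1·(+1)^-5 = -1.
v=∞: -510 < 0 and -2310 < 0  ⇒  (a,b)_∞ = -1.
v=13: a=13^2·(≡12), b=13^0·(≡3) mod 13; (12|13)=+1, (3|13)=+1; (−1)^{2·0·6}·(+1)^0·(+1)^2 = +1.
v=5: a=5^-1·(≡3), b=5^-3·(≡2) mod 5; (3|5)=-1, (2|5)=-1; (−1)^{-1·-3·2}·(-1)^-3·(-1)^-1 = +1.
v=11: a=11^2·(≡8), b=11^1·(≡6) mod 11; (8|11)=-1, (6|11)=-1; (−1)^{2·1·5}·(-1)^1·(-1)^2 = -1.
v=2: v_2(a)=1, v_2(b)=3; units ≡ 1, 5 (mod 8); ε·ε+αω+βω = 0·0+1·1+3·0 ≡ 1  ⇒  (a,b)_2 = -1.
v=17: a=17^1·(≡9), b=17^2·(≡16) mod 17; (9|17)=+1, (16|17)=+1; (−1)^{1·2·8}·(+1)^2·(+1)^1 = +1.
v=19: a=19^0·(≡18), b=19^2·(≡18) mod 19; (18|19)=-1, (18|19)=-1; (−1)^{0·2·9}·(-1)^2·(-1)^0 = +1.
v=7: a=7^0·(≡4), b=7^3·(≡5) mod 7; (4|7)=+1, (5|7)=-1; (−1)^{0·3·3}·(+1)^3·(-1)^0 = +1.
(-510, -2310 / ℚ) ramifies at {2, 3, 11, ∞}: a division algebra.

[2, 3, 11, inf]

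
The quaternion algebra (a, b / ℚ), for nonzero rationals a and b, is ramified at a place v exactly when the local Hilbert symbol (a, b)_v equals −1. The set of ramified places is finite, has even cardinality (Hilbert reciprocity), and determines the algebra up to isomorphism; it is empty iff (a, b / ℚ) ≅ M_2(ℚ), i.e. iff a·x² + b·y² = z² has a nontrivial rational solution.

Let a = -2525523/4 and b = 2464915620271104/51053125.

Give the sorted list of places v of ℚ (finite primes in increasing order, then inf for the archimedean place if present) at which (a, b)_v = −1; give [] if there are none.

(a, b) ≡ (-3003, 36465) mod (ℚ^×)²; places V = {2, 3, 5, 7, 11, 13, 17, 29, 31, 41, ∞}.
(a,b)_29: α=2, u≡25; β=2, v≡18 (mod 29); (25|29)=+1, (18|29)=-1; sign (−1)^0·+1^2·-1^2 = +1.
(a,b)_31: α=0, u≡4; β=-2, v≡19 (mod 31); (4|31)=+1, (19|31)=+1; sign (−1)^0·+1^-2·+1^0 = +1.
(a,b)_13: α=1, u≡10; β=1, v≡3 (mod 13); (10|13)=+1, (3|13)=+1; sign (−1)^0·+1^1·+1^1 = +1.
(a,b)_17: α=0, u≡12; β=-1, v≡11 (mod 17); (12|17)=-1, (11|17)=-1; sign (−1)^0·-1^-1·-1^0 = -1.
(a,b)_5: α=0, u≡3; β=-5, v≡2 (mod 5); (3|5)=-1, (2|5)=-1; sign (−1)^0·-1^-5·-1^0 = -1.
(a,b)_∞: sgn(-3003)=−, sgn(36465)=+, so +1.
(a,b)_11: α=1, u≡8; β=1, v≡5 (mod 11); (8|11)=-1, (5|11)=+1; sign (−1)^1·-1^1·+1^1 = +1.
(a,b)_41: α=0, u≡9; β=2, v≡5 (mod 41); (9|41)=+1, (5|41)=+1; sign (−1)^0·+1^2·+1^0 = +1.
(a,b)_3: α=1, u≡1; β=5, v≡2 (mod 3); (1|3)=+1, (2|3)=-1; sign (−1)^1·+1^5·-1^1 = +1.
(a,b)_7: α=1, u≡3; β=2, v≡4 (mod 7); (3|7)=-1, (4|7)=+1; sign (−1)^0·-1^2·+1^1 = +1.
(a,b)_2: α=-2, β=10; u≡5, v≡1 (mod 8); ε(u)ε(v)=0·0, αω(v)=-2·0, βω(u)=10·1; sum ≡ 0  ⇒  +1.
Ram(-3003, 36465) = {5, 17}; no ℚ_5-point on the conic.

[5, 17]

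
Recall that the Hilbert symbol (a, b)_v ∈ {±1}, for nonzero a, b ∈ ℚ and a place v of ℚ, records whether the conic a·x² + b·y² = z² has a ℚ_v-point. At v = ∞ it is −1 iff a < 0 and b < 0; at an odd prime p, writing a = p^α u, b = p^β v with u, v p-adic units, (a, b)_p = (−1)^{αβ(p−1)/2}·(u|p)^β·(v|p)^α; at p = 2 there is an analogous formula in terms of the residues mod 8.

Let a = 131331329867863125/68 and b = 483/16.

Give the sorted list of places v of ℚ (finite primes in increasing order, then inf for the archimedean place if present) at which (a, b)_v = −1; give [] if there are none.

Mod squares: a ≡ 7293, b ≡ 483. Check v ∈ {∞, 2, 3, 5, 7, 11, 13, 17, 23}.
v=3: a=3^7·(≡1), b=3^1·(≡2) mod 3; (1|3)=+1, (2|3)=-1; (−1)^{7·1·1}·(+1)^1·(-1)^7 = +1.
v=2: v_2(a)=-2, v_2(b)=-4; units ≡ 5, 3 (mod 8); ε·ε+αω+βω = 0·1+-2·1+-4·1 ≡ 0  ⇒  (a,b)_2 = +1.
v=11: a=11^1·(≡1), b=11^0·(≡2) mod 11; (1|11)=+1, (2|11)=-1; (−1)^{1·0·5}·(+1)^0·(-1)^1 = -1.
v=∞: 7293 > 0 and 483 > 0  ⇒  (a,b)_∞ = +1.
v=7: a=7^4·(≡3), b=7^1·(≡3) mod 7; (3|7)=-1, (3|7)=-1; (−1)^{4·1·3}·(-1)^1·(-1)^4 = -1.
v=17: a=17^-1·(≡9), b=17^0·(≡10) mod 17; (9|17)=+1, (10|17)=-1; (−1)^{-1·0·8}·(+1)^0·(-1)^-1 = -1.
v=23: a=23^4·(≡8), b=23^1·(≡20) mod 23; (8|23)=+1, (20|23)=-1; (−1)^{4·1·11}·(+1)^1·(-1)^4 = +1.
v=13: a=13^1·(≡11), b=13^0·(≡5) mod 13; (11|13)=-1, (5|13)=-1; (−1)^{1·0·6}·(-1)^0·(-1)^1 = -1.
v=5: a=5^4·(≡2), b=5^0·(≡3) mod 5; (2|5)=-1, (3|5)=-1; (−1)^{4·0·2}·(-1)^0·(-1)^4 = +1.
Ram(7293, 483) = {7, 11, 13, 17}; no ℚ_7-point on the conic.

[7, 11, 13, 17]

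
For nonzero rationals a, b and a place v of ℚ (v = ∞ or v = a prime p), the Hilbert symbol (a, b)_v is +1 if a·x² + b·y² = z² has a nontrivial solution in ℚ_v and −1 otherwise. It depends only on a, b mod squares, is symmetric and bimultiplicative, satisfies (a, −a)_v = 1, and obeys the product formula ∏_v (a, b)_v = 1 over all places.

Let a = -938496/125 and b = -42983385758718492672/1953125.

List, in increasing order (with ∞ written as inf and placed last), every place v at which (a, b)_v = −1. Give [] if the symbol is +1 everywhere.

[3, 5, 13, inf]

Mod squares: a ≡ -18330, b ≡ -1410. Check v ∈ {∞, 2, 3, 5, 13, 47}.
v=3: a=3^1·(≡1), b=3^3·(≡1) mod 3; (1|3)=+1, (1|3)=+1; (−1)^{1·3·1}·(+1)^3·(+1)^1 = -1.
v=5: a=5^-3·(≡4), b=5^-9·(≡3) mod 5; (4|5)=+1, (3|5)=-1; (−1)^{-3·-9·2}·(+1)^-9·(-1)^-3 = -1.
v=2: v_2(a)=9, v_2(b)=29; units ≡ 3, 7 (mod 8); ε·ε+αω+βω = 1·1+9·0+29·1 ≡ 0  ⇒  (a,b)_2 = +1.
v=47: a=47^1·(≡26), b=47^3·(≡37) mod 47; (26|47)=-1, (37|47)=+1; (−1)^{1·3·23}·(-1)^3·(+1)^1 = +1.
v=∞: -18330 < 0 and -1410 < 0  ⇒  (a,b)_∞ = -1.
v=13: a=13^1·(≡11), b=13^4·(≡7) mod 13; (11|13)=-1, (7|13)=-1; (−1)^{1·4·6}·(-1)^4·(-1)^1 = -1.
(-18330, -1410 / ℚ) ramifies at {3, 5, 13, ∞}: a division algebra.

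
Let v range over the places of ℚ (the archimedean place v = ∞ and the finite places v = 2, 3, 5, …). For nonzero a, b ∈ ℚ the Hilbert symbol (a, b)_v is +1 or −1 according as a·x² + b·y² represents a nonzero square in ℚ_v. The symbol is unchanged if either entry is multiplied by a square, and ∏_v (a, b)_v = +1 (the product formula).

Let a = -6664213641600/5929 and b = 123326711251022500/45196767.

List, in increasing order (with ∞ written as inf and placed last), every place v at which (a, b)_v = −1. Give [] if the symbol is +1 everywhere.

Mod squares: a ≡ -1334, b ≡ 1881607. Check v ∈ {∞, 2, 3, 5, 7, 11, 13, 19, 23, 29, 31}.
v=19: a=19^2·(≡12), b=19^2·(≡15) mod 19; (12|19)=-1, (15|19)=-1; (−1)^{2·2·9}·(-1)^2·(-1)^2 = +1.
v=5: a=5^2·(≡4), b=5^4·(≡3) mod 5; (4|5)=+1, (3|5)=-1; (−1)^{2·4·2}·(+1)^4·(-1)^2 = +1.
v=7: a=7^-2·(≡5), b=7^-3·(≡4) mod 7; (5|7)=-1, (4|7)=+1; (−1)^{-2·-3·3}·(-1)^-3·(+1)^-2 = -1.
v=29: a=29^1·(≡14), b=29^1·(≡27) mod 29; (14|29)=-1, (27|29)=-1; (−1)^{1·1·14}·(-1)^1·(-1)^1 = +1.
v=11: a=11^-2·(≡7), b=11^-4·(≡8) mod 11; (7|11)=-1, (8|11)=-1; (−1)^{-2·-4·5}·(-1)^-4·(-1)^-2 = +1.
v=31: a=31^2·(≡22), b=31^3·(≡21) mod 31; (22|31)=-1, (21|31)=-1; (−1)^{2·3·15}·(-1)^3·(-1)^2 = -1.
v=2: v_2(a)=7, v_2(b)=2; units ≡ 5, 7 (mod 8); ε·ε+αω+βω = 0·1+7·0+2·1 ≡ 0  ⇒  (a,b)_2 = +1.
v=13: a=13^0·(≡5), b=13^1·(≡3) mod 13; (5|13)=-1, (3|13)=+1; (−1)^{0·1·6}·(-1)^1·(+1)^0 = -1.
v=∞: -1334 < 0 and 1881607 > 0  ⇒  (a,b)_∞ = +1.
v=23: a=23^1·(≡7), b=23^3·(≡17) mod 23; (7|23)=-1, (17|23)=-1; (−1)^{1·3·11}·(-1)^3·(-1)^1 = -1.
v=3: a=3^2·(≡1), b=3^-2·(≡1) mod 3; (1|3)=+1, (1|3)=+1; (−1)^{2·-2·1}·(+1)^-2·(+1)^2 = +1.
(-1334, 1881607 / ℚ) ramifies at {7, 13, 23, 31}: a division algebra.

[7, 13, 23, 31]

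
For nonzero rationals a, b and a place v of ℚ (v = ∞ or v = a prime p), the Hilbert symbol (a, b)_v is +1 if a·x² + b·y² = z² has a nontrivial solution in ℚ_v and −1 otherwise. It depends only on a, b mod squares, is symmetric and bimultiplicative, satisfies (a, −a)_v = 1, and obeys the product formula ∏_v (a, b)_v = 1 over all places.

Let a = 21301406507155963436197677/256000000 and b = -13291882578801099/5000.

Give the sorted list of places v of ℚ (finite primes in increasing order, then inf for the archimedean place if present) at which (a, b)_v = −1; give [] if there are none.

[2, 19, 37, 41]

Mod squares: a ≡ 5453, b ≡ -3478. Check v ∈ {∞, 2, 3, 5, 7, 13, 19, 37, 41, 47}.
v=2: v_2(a)=-14, v_2(b)=-3; units ≡ 5, 5 (mod 8); ε·ε+αω+βω = 0·0+-14·1+-3·1 ≡ 1  ⇒  (a,b)_2 = -1.
v=7: a=7^3·(≡1), b=7^2·(≡2) mod 7; (1|7)=+1, (2|7)=+1; (−1)^{3·2·3}·(+1)^2·(+1)^3 = +1.
v=41: a=41^3·(≡32), b=41^2·(≡26) mod 41; (32|41)=+1, (26|41)=-1; (−1)^{3·2·20}·(+1)^2·(-1)^3 = -1.
v=47: a=47^2·(≡42), b=47^1·(≡19) mod 47; (42|47)=+1, (19|47)=-1; (−1)^{2·1·23}·(+1)^1·(-1)^2 = +1.
v=5: a=5^-6·(≡3), b=5^-4·(≡2) mod 5; (3|5)=-1, (2|5)=-1; (−1)^{-6·-4·2}·(-1)^-4·(-1)^-6 = +1.
v=19: a=19^3·(≡2), b=19^2·(≡14) mod 19; (2|19)=-1, (14|19)=-1; (−1)^{3·2·9}·(-1)^2·(-1)^3 = -1.
v=13: a=13^6·(≡7), b=13^4·(≡11) mod 13; (7|13)=-1, (11|13)=-1; (−1)^{6·4·6}·(-1)^4·(-1)^6 = +1.
v=37: a=37^2·(≡32), b=37^1·(≡2) mod 37; (32|37)=-1, (2|37)=-1; (−1)^{2·1·18}·(-1)^1·(-1)^2 = -1.
v=3: a=3^2·(≡2), b=3^2·(≡2) mod 3; (2|3)=-1, (2|3)=-1; (−1)^{2·2·1}·(-1)^2·(-1)^2 = +1.
v=∞: 5453 > 0 and -3478 < 0  ⇒  (a,b)_∞ = +1.
(5453, -3478 / ℚ) ramifies at {2, 19, 37, 41}: a division algebra.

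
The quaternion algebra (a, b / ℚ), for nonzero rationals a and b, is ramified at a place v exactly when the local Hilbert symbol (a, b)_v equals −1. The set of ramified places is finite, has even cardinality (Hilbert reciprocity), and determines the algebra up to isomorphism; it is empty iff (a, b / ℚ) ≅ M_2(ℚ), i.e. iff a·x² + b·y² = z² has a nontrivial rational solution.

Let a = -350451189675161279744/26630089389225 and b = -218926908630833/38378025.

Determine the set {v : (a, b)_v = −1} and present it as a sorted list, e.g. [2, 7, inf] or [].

Mod squares: a ≡ -20827781, b ≡ -562913. Check v ∈ {∞, 2, 3, 5, 7, 13, 17, 19, 37, 41, 43, 53, 59}.
v=3: a=3^-2·(≡1), b=3^-2·(≡1) mod 3; (1|3)=+1, (1|3)=+1; (−1)^{-2·-2·1}·(+1)^-2·(+1)^-2 = +1.
v=19: a=19^1·(≡7), b=19^1·(≡13) mod 19; (7|19)=+1, (13|19)=-1; (−1)^{1·1·9}·(+1)^1·(-1)^1 = +1.
v=37: a=37^3·(≡2), b=37^2·(≡32) mod 37; (2|37)=-1, (32|37)=-1; (−1)^{3·2·18}·(-1)^2·(-1)^3 = -1.
v=43: a=43^1·(≡33), b=43^1·(≡9) mod 43; (33|43)=-1, (9|43)=+1; (−1)^{1·1·21}·(-1)^1·(+1)^1 = +1.
v=17: a=17^-2·(≡3), b=17^0·(≡13) mod 17; (3|17)=-1, (13|17)=+1; (−1)^{-2·0·8}·(-1)^0·(+1)^-2 = +1.
v=59: a=59^-2·(≡46), b=59^-2·(≡23) mod 59; (46|59)=+1, (23|59)=-1; (−1)^{-2·-2·29}·(+1)^-2·(-1)^-2 = +1.
v=13: a=13^5·(≡10), b=13^3·(≡11) mod 13; (10|13)=+1, (11|13)=-1; (−1)^{5·3·6}·(+1)^3·(-1)^5 = -1.
v=7: a=7^-6·(≡6), b=7^-2·(≡5) mod 7; (6|7)=-1, (5|7)=-1; (−1)^{-6·-2·3}·(-1)^-2·(-1)^-6 = +1.
v=∞: -20827781 < 0 and -562913 < 0  ⇒  (a,b)_∞ = -1.
v=2: v_2(a)=8, v_2(b)=0; units ≡ 3, 7 (mod 8); ε·ε+αω+βω = 1·1+8·0+0·1 ≡ 1  ⇒  (a,b)_2 = -1.
v=53: a=53^1·(≡48), b=53^1·(≡34) mod 53; (48|53)=-1, (34|53)=-1; (−1)^{1·1·26}·(-1)^1·(-1)^1 = +1.
v=41: a=41^2·(≡3), b=41^2·(≡3) mod 41; (3|41)=-1, (3|41)=-1; (−1)^{2·2·20}·(-1)^2·(-1)^2 = +1.
v=5: a=5^-2·(≡4), b=5^-2·(≡2) mod 5; (4|5)=+1, (2|5)=-1; (−1)^{-2·-2·2}·(+1)^-2·(-1)^-2 = +1.
Ram(-20827781, -562913) = {2, 13, 37, ∞}; no ℚ_2-point on the conic.

[2, 13, 37, inf]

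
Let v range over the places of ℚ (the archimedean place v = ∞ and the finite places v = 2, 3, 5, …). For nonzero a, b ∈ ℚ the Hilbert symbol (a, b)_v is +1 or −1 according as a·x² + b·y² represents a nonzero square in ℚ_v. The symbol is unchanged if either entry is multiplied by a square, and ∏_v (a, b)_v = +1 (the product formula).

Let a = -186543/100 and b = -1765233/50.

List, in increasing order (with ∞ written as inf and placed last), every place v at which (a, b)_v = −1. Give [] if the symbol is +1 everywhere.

(a, b) ≡ (-47, -43586) mod (ℚ^×)²; places V = {2, 3, 5, 7, 19, 31, 37, 47, ∞}.
(a,b)_37: α=0, u≡36; β=1, v≡13 (mod 37); (36|37)=+1, (13|37)=-1; sign (−1)^0·+1^1·-1^0 = +1.
(a,b)_3: α=4, u≡1; β=4, v≡1 (mod 3); (1|3)=+1, (1|3)=+1; sign (−1)^0·+1^4·+1^4 = +1.
(a,b)_∞: sgn(-47)=−, sgn(-43586)=−, so -1.
(a,b)_5: α=-2, u≡3; β=-2, v≡1 (mod 5); (3|5)=-1, (1|5)=+1; sign (−1)^0·-1^-2·+1^-2 = +1.
(a,b)_7: α=2, u≡4; β=0, v≡6 (mod 7); (4|7)=+1, (6|7)=-1; sign (−1)^0·+1^0·-1^2 = +1.
(a,b)_2: α=-2, β=-1; u≡1, v≡7 (mod 8); ε(u)ε(v)=0·1, αω(v)=-2·0, βω(u)=-1·0; sum ≡ 0  ⇒  +1.
(a,b)_19: α=0, u≡15; β=1, v≡5 (mod 19); (15|19)=-1, (5|19)=+1; sign (−1)^0·-1^1·+1^0 = -1.
(a,b)_47: α=1, u≡20; β=0, v≡29 (mod 47); (20|47)=-1, (29|47)=-1; sign (−1)^0·-1^0·-1^1 = -1.
(a,b)_31: α=0, u≡11; β=1, v≡10 (mod 31); (11|31)=-1, (10|31)=+1; sign (−1)^0·-1^1·+1^0 = -1.
|Ram(-47, -43586)| = 4, even; anisotropic at {19, 31, 47, ∞}.

[19, 31, 47, inf]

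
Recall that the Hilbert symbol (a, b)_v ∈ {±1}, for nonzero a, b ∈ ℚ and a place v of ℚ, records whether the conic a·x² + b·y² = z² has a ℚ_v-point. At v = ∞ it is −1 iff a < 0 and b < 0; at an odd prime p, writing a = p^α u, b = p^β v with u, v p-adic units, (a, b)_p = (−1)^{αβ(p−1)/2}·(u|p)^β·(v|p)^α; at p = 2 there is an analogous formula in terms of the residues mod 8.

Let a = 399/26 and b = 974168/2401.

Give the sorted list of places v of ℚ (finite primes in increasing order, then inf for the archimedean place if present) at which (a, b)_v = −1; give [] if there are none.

Mod squares: a ≡ 10374, b ≡ 243542. Check v ∈ {∞, 2, 3, 7, 13, 17, 19, 29}.
v=3: a=3^1·(≡2), b=3^0·(≡2) mod 3; (2|3)=-1, (2|3)=-1; (−1)^{1·0·1}·(-1)^0·(-1)^1 = -1.
v=7: a=7^1·(≡3), b=7^-4·(≡6) mod 7; (3|7)=-1, (6|7)=-1; (−1)^{1·-4·3}·(-1)^-4·(-1)^1 = -1.
v=2: v_2(a)=-1, v_2(b)=3; units ≡ 3, 3 (mod 8); ε·ε+αω+βω = 1·1+-1·1+3·1 ≡ 1  ⇒  (a,b)_2 = -1.
v=19: a=19^1·(≡3), b=19^1·(≡15) mod 19; (3|19)=-1, (15|19)=-1; (−1)^{1·1·9}·(-1)^1·(-1)^1 = -1.
v=13: a=13^-1·(≡11), b=13^1·(≡12) mod 13; (11|13)=-1, (12|13)=+1; (−1)^{-1·1·6}·(-1)^1·(+1)^-1 = -1.
v=∞: 10374 > 0 and 243542 > 0  ⇒  (a,b)_∞ = +1.
v=17: a=17^0·(≡16), b=17^1·(≡12) mod 17; (16|17)=+1, (12|17)=-1; (−1)^{0·1·8}·(+1)^1·(-1)^0 = +1.
v=29: a=29^0·(≡12), b=29^1·(≡8) mod 29; (12|29)=-1, (8|29)=-1; (−1)^{0·1·14}·(-1)^1·(-1)^0 = -1.
|Ram(10374, 243542)| = 6, even; anisotropic at {2, 3, 7, 13, 19, 29}.

[2, 3, 7, 13, 19, 29]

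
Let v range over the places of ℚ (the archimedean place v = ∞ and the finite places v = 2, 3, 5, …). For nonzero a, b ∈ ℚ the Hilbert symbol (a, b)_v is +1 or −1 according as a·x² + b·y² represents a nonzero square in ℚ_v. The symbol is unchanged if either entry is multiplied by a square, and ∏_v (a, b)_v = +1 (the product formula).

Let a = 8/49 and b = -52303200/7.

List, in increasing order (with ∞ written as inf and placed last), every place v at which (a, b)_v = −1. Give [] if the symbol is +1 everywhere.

(a, b) ≡ (2, -915306) mod (ℚ^×)²; places V = {2, 3, 5, 7, 19, 31, 37, ∞}.
(a,b)_37: α=0, u≡13; β=1, v≡19 (mod 37); (13|37)=-1, (19|37)=-1; sign (−1)^0·-1^1·-1^0 = -1.
(a,b)_∞: sgn(2)=+, sgn(-915306)=−, so +1.
(a,b)_19: α=0, u≡18; β=1, v≡13 (mod 19); (18|19)=-1, (13|19)=-1; sign (−1)^0·-1^1·-1^0 = -1.
(a,b)_3: α=0, u≡2; β=1, v≡1 (mod 3); (2|3)=-1, (1|3)=+1; sign (−1)^0·-1^1·+1^0 = -1.
(a,b)_7: α=-2, u≡1; β=-1, v≡2 (mod 7); (1|7)=+1, (2|7)=+1; sign (−1)^0·+1^-1·+1^-2 = +1.
(a,b)_31: α=0, u≡28; β=1, v≡23 (mod 31); (28|31)=+1, (23|31)=-1; sign (−1)^0·+1^1·-1^0 = +1.
(a,b)_5: α=0, u≡2; β=2, v≡1 (mod 5); (2|5)=-1, (1|5)=+1; sign (−1)^0·-1^2·+1^0 = +1.
(a,b)_2: α=3, β=5; u≡1, v≡3 (mod 8); ε(u)ε(v)=0·1, αω(v)=3·1, βω(u)=5·0; sum ≡ 1  ⇒  -1.
Ram(2, -915306) = {2, 3, 19, 37}; no ℚ_2-point on the conic.

[2, 3, 19, 37]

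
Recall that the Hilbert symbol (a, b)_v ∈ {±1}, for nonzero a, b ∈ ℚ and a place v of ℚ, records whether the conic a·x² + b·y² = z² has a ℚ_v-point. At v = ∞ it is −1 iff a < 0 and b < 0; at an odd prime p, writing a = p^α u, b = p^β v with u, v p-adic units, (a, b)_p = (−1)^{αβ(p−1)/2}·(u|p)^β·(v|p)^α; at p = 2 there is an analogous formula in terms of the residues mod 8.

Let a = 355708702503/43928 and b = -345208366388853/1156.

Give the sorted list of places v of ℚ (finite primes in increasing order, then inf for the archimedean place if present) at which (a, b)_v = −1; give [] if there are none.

[2, 7, 11, 19]

(a, b) ≡ (266, -253) mod (ℚ^×)²; places V = {2, 3, 7, 11, 17, 19, 23, ∞}.
(a,b)_23: α=2, u≡3; β=3, v≡18 (mod 23); (3|23)=+1, (18|23)=+1; sign (−1)^0·+1^3·+1^2 = +1.
(a,b)_∞: sgn(266)=+, sgn(-253)=−, so +1.
(a,b)_11: α=4, u≡7; β=3, v≡2 (mod 11); (7|11)=-1, (2|11)=-1; sign (−1)^0·-1^3·-1^4 = -1.
(a,b)_19: α=-1, u≡3; β=2, v≡12 (mod 19); (3|19)=-1, (12|19)=-1; sign (−1)^0·-1^2·-1^-1 = -1.
(a,b)_2: α=-3, β=-2; u≡5, v≡3 (mod 8); ε(u)ε(v)=0·1, αω(v)=-3·1, βω(u)=-2·1; sum ≡ 1  ⇒  -1.
(a,b)_3: α=8, u≡2; β=10, v≡2 (mod 3); (2|3)=-1, (2|3)=-1; sign (−1)^0·-1^10·-1^8 = +1.
(a,b)_17: α=-2, u≡5; β=-2, v≡13 (mod 17); (5|17)=-1, (13|17)=+1; sign (−1)^0·-1^-2·+1^-2 = +1.
(a,b)_7: α=1, u≡6; β=0, v≡5 (mod 7); (6|7)=-1, (5|7)=-1; sign (−1)^0·-1^0·-1^1 = -1.
Ram(266, -253) = {2, 7, 11, 19}; no ℚ_2-point on the conic.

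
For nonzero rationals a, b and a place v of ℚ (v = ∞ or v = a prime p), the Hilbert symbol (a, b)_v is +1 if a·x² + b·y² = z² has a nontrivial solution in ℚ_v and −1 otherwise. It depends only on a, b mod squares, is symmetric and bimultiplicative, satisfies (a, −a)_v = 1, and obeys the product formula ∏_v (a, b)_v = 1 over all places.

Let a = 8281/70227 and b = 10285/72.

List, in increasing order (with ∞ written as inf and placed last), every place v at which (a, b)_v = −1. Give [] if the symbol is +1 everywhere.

[2, 3, 5, 17]

(a, b) ≡ (3, 170) mod (ℚ^×)²; places V = {2, 3, 5, 7, 11, 13, 17, ∞}.
(a,b)_∞: sgn(3)=+, sgn(170)=+, so +1.
(a,b)_11: α=0, u≡3; β=2, v≡5 (mod 11); (3|11)=+1, (5|11)=+1; sign (−1)^0·+1^2·+1^0 = +1.
(a,b)_3: α=-5, u≡1; β=-2, v≡2 (mod 3); (1|3)=+1, (2|3)=-1; sign (−1)^0·+1^-2·-1^-5 = -1.
(a,b)_2: α=0, β=-3; u≡3, v≡5 (mod 8); ε(u)ε(v)=1·0, αω(v)=0·1, βω(u)=-3·1; sum ≡ 1  ⇒  -1.
(a,b)_5: α=0, u≡3; β=1, v≡1 (mod 5); (3|5)=-1, (1|5)=+1; sign (−1)^0·-1^1·+1^0 = -1.
(a,b)_7: α=2, u≡5; β=0, v≡1 (mod 7); (5|7)=-1, (1|7)=+1; sign (−1)^0·-1^0·+1^2 = +1.
(a,b)_17: α=-2, u≡14; β=1, v≡11 (mod 17); (14|17)=-1, (11|17)=-1; sign (−1)^0·-1^1·-1^-2 = -1.
(a,b)_13: α=2, u≡10; β=0, v≡4 (mod 13); (10|13)=+1, (4|13)=+1; sign (−1)^0·+1^0·+1^2 = +1.
Ram(3, 170) = {2, 3, 5, 17}; no ℚ_2-point on the conic.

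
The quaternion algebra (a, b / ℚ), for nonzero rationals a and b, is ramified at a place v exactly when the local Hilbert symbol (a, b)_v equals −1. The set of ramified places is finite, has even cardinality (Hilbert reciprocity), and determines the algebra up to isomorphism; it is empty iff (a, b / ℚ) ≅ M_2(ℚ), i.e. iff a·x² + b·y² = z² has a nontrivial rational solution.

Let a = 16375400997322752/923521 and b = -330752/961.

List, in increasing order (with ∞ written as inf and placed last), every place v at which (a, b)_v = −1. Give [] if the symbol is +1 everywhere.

[2, 7, 11, 17]

(a, b) ≡ (462, -323) mod (ℚ^×)²; places V = {2, 3, 7, 11, 17, 19, 31, ∞}.
(a,b)_3: α=5, u≡1; β=0, v≡1 (mod 3); (1|3)=+1, (1|3)=+1; sign (−1)^0·+1^0·+1^5 = +1.
(a,b)_∞: sgn(462)=+, sgn(-323)=−, so +1.
(a,b)_2: α=23, β=10; u≡7, v≡5 (mod 8); ε(u)ε(v)=1·0, αω(v)=23·1, βω(u)=10·0; sum ≡ 1  ⇒  -1.
(a,b)_17: α=2, u≡3; β=1, v≡1 (mod 17); (3|17)=-1, (1|17)=+1; sign (−1)^0·-1^1·+1^2 = -1.
(a,b)_31: α=-4, u≡1; β=-2, v≡18 (mod 31); (1|31)=+1, (18|31)=+1; sign (−1)^0·+1^-2·+1^-4 = +1.
(a,b)_7: α=1, u≡6; β=0, v≡6 (mod 7); (6|7)=-1, (6|7)=-1; sign (−1)^0·-1^0·-1^1 = -1.
(a,b)_11: α=1, u≡1; β=0, v≡10 (mod 11); (1|11)=+1, (10|11)=-1; sign (−1)^0·+1^0·-1^1 = -1.
(a,b)_19: α=2, u≡11; β=1, v≡10 (mod 19); (11|19)=+1, (10|19)=-1; sign (−1)^0·+1^1·-1^2 = +1.
Ram(462, -323) = {2, 7, 11, 17}; no ℚ_2-point on the conic.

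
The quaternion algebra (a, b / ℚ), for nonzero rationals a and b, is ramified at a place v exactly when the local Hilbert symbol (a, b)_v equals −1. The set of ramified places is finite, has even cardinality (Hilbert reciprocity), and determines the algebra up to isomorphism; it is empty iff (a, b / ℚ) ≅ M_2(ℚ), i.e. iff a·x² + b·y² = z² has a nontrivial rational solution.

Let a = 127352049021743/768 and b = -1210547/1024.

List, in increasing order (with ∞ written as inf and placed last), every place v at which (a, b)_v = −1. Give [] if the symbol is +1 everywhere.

[13, 17, 19, 29]

(a, b) ≡ (442221, -7163) mod (ℚ^×)²; places V = {2, 3, 7, 13, 17, 19, 23, 29, ∞}.
(a,b)_29: α=1, u≡22; β=1, v≡18 (mod 29); (22|29)=+1, (18|29)=-1; sign (−1)^0·+1^1·-1^1 = -1.
(a,b)_∞: sgn(442221)=+, sgn(-7163)=−, so +1.
(a,b)_17: α=3, u≡14; β=0, v≡10 (mod 17); (14|17)=-1, (10|17)=-1; sign (−1)^0·-1^0·-1^3 = -1.
(a,b)_23: α=1, u≡17; β=0, v≡1 (mod 23); (17|23)=-1, (1|23)=+1; sign (−1)^0·-1^0·+1^1 = +1.
(a,b)_7: α=2, u≡3; β=0, v≡6 (mod 7); (3|7)=-1, (6|7)=-1; sign (−1)^0·-1^0·-1^2 = +1.
(a,b)_19: α=2, u≡2; β=1, v≡3 (mod 19); (2|19)=-1, (3|19)=-1; sign (−1)^0·-1^1·-1^2 = -1.
(a,b)_13: α=3, u≡3; β=3, v≡6 (mod 13); (3|13)=+1, (6|13)=-1; sign (−1)^0·+1^3·-1^3 = -1.
(a,b)_2: α=-8, β=-10; u≡5, v≡5 (mod 8); ε(u)ε(v)=0·0, αω(v)=-8·1, βω(u)=-10·1; sum ≡ 0  ⇒  +1.
(a,b)_3: α=-1, u≡2; β=0, v≡1 (mod 3); (2|3)=-1, (1|3)=+1; sign (−1)^0·-1^0·+1^-1 = +1.
Ram(442221, -7163) = {13, 17, 19, 29}; no ℚ_13-point on the conic.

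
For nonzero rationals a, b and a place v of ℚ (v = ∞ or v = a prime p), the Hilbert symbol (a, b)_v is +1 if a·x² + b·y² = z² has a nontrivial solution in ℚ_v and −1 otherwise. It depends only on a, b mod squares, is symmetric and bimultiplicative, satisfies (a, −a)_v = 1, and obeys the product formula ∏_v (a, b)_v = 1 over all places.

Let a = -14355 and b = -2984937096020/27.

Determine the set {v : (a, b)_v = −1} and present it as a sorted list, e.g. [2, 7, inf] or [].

[5, 17, 23, 29, 31, inf]

Mod squares: a ≡ -1595, b ≡ -181815. Check v ∈ {∞, 2, 3, 5, 11, 17, 23, 29, 31}.
v=23: a=23^0·(≡20), b=23^1·(≡11) mod 23; (20|23)=-1, (11|23)=-1; (−1)^{0·1·11}·(-1)^1·(-1)^0 = -1.
v=3: a=3^2·(≡1), b=3^-3·(≡1) mod 3; (1|3)=+1, (1|3)=+1; (−1)^{2·-3·1}·(+1)^-3·(+1)^2 = +1.
v=2: v_2(a)=0, v_2(b)=2; units ≡ 5, 1 (mod 8); ε·ε+αω+βω = 0·0+0·0+2·1 ≡ 0  ⇒  (a,b)_2 = +1.
v=∞: -1595 < 0 and -181815 < 0  ⇒  (a,b)_∞ = -1.
v=17: a=17^0·(≡10), b=17^1·(≡13) mod 17; (10|17)=-1, (13|17)=+1; (−1)^{0·1·8}·(-1)^1·(+1)^0 = -1.
v=11: a=11^1·(≡4), b=11^4·(≡9) mod 11; (4|11)=+1, (9|11)=+1; (−1)^{1·4·5}·(+1)^4·(+1)^1 = +1.
v=29: a=29^1·(≡27), b=29^2·(≡11) mod 29; (27|29)=-1, (11|29)=-1; (−1)^{1·2·14}·(-1)^2·(-1)^1 = -1.
v=5: a=5^1·(≡4), b=5^1·(≡3) mod 5; (4|5)=+1, (3|5)=-1; (−1)^{1·1·2}·(+1)^1·(-1)^1 = -1.
v=31: a=31^0·(≡29), b=31^1·(≡10) mod 31; (29|31)=-1, (10|31)=+1; (−1)^{0·1·15}·(-1)^1·(+1)^0 = -1.
|Ram(-1595, -181815)| = 6, even; anisotropic at {5, 17, 23, 29, 31, ∞}.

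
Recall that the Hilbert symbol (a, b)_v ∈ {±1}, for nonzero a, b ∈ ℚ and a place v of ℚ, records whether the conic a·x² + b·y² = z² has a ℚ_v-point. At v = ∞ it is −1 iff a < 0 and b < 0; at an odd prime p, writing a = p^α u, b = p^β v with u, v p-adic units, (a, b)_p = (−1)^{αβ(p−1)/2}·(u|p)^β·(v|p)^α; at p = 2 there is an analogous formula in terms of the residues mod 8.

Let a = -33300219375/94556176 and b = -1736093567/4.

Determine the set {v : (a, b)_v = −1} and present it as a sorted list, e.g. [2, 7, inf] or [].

(a, b) ≡ (-31, -10272743) mod (ℚ^×)²; places V = {2, 3, 5, 11, 13, 17, 19, 23, 31, 43, 47, ∞}.
(a,b)_11: α=-2, u≡10; β=0, v≡3 (mod 11); (10|11)=-1, (3|11)=+1; sign (−1)^0·-1^0·+1^-2 = +1.
(a,b)_3: α=2, u≡2; β=0, v≡1 (mod 3); (2|3)=-1, (1|3)=+1; sign (−1)^0·-1^0·+1^2 = +1.
(a,b)_19: α=2, u≡7; β=0, v≡16 (mod 19); (7|19)=+1, (16|19)=+1; sign (−1)^0·+1^0·+1^2 = +1.
(a,b)_∞: sgn(-31)=−, sgn(-10272743)=−, so -1.
(a,b)_23: α=2, u≡19; β=1, v≡15 (mod 23); (19|23)=-1, (15|23)=-1; sign (−1)^0·-1^1·-1^2 = -1.
(a,b)_47: α=0, u≡36; β=1, v≡8 (mod 47); (36|47)=+1, (8|47)=+1; sign (−1)^0·+1^1·+1^0 = +1.
(a,b)_13: α=-2, u≡11; β=3, v≡5 (mod 13); (11|13)=-1, (5|13)=-1; sign (−1)^0·-1^3·-1^-2 = -1.
(a,b)_17: α=-2, u≡10; β=1, v≡12 (mod 17); (10|17)=-1, (12|17)=-1; sign (−1)^0·-1^1·-1^-2 = -1.
(a,b)_31: α=1, u≡13; β=0, v≡21 (mod 31); (13|31)=-1, (21|31)=-1; sign (−1)^0·-1^0·-1^1 = -1.
(a,b)_2: α=-4, β=-2; u≡1, v≡1 (mod 8); ε(u)ε(v)=0·0, αω(v)=-4·0, βω(u)=-2·0; sum ≡ 0  ⇒  +1.
(a,b)_43: α=0, u≡27; β=1, v≡27 (mod 43); (27|43)=-1, (27|43)=-1; sign (−1)^0·-1^1·-1^0 = -1.
(a,b)_5: α=4, u≡4; β=0, v≡2 (mod 5); (4|5)=+1, (2|5)=-1; sign (−1)^0·+1^0·-1^4 = +1.
Ram(-31, -10272743) = {13, 17, 23, 31, 43, ∞}; no ℚ_13-point on the conic.

[13, 17, 23, 31, 43, inf]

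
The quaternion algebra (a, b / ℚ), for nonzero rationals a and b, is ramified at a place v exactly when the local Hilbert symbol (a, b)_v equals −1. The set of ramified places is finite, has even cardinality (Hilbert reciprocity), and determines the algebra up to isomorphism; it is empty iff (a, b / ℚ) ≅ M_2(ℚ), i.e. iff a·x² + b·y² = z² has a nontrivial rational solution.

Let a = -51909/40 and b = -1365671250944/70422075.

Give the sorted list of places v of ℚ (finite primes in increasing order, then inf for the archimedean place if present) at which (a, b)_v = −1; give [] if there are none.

[2, 3, 5, 11, 13, inf]

(a, b) ≡ (-4290, -33) mod (ℚ^×)²; places V = {2, 3, 5, 7, 11, 13, 17, 19, ∞}.
(a,b)_5: α=-1, u≡2; β=-2, v≡2 (mod 5); (2|5)=-1, (2|5)=-1; sign (−1)^0·-1^-2·-1^-1 = -1.
(a,b)_3: α=1, u≡1; β=-3, v≡1 (mod 3); (1|3)=+1, (1|3)=+1; sign (−1)^1·+1^-3·+1^1 = -1.
(a,b)_19: α=0, u≡9; β=-2, v≡17 (mod 19); (9|19)=+1, (17|19)=+1; sign (−1)^0·+1^-2·+1^0 = +1.
(a,b)_17: α=0, u≡10; β=-2, v≡4 (mod 17); (10|17)=-1, (4|17)=+1; sign (−1)^0·-1^-2·+1^0 = +1.
(a,b)_11: α=3, u≡7; β=5, v≡10 (mod 11); (7|11)=-1, (10|11)=-1; sign (−1)^1·-1^5·-1^3 = -1.
(a,b)_13: α=1, u≡11; β=2, v≡6 (mod 13); (11|13)=-1, (6|13)=-1; sign (−1)^0·-1^2·-1^1 = -1.
(a,b)_2: α=-3, β=10; u≡7, v≡7 (mod 8); ε(u)ε(v)=1·1, αω(v)=-3·0, βω(u)=10·0; sum ≡ 1  ⇒  -1.
(a,b)_7: α=0, u≡2; β=2, v≡1 (mod 7); (2|7)=+1, (1|7)=+1; sign (−1)^0·+1^2·+1^0 = +1.
(a,b)_∞: sgn(-4290)=−, sgn(-33)=−, so -1.
(-4290, -33 / ℚ) ramifies at {2, 3, 5, 11, 13, ∞}: a division algebra.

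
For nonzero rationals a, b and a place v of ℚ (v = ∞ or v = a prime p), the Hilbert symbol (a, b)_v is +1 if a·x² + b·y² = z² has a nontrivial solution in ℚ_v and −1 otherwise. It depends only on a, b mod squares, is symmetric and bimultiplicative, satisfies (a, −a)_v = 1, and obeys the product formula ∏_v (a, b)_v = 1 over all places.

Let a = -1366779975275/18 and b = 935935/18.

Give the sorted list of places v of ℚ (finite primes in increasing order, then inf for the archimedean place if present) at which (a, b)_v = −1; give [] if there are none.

Mod squares: a ≡ -22, b ≡ 15470. Check v ∈ {∞, 2, 3, 5, 7, 11, 13, 17, 29}.
v=11: a=11^3·(≡1), b=11^2·(≡5) mod 11; (1|11)=+1, (5|11)=+1; (−1)^{3·2·5}·(+1)^2·(+1)^3 = +1.
v=7: a=7^0·(≡5), b=7^1·(≡3) mod 7; (5|7)=-1, (3|7)=-1; (−1)^{0·1·3}·(-1)^1·(-1)^0 = -1.
v=13: a=13^2·(≡1), b=13^1·(≡8) mod 13; (1|13)=+1, (8|13)=-1; (−1)^{2·1·6}·(+1)^1·(-1)^2 = +1.
v=3: a=3^-2·(≡2), b=3^-2·(≡2) mod 3; (2|3)=-1, (2|3)=-1; (−1)^{-2·-2·1}·(-1)^-2·(-1)^-2 = +1.
v=2: v_2(a)=-1, v_2(b)=-1; units ≡ 5, 7 (mod 8); ε·ε+αω+βω = 0·1+-1·0+-1·1 ≡ 1  ⇒  (a,b)_2 = -1.
v=∞: -22 < 0 and 15470 > 0  ⇒  (a,b)_∞ = +1.
v=17: a=17^2·(≡14), b=17^1·(≡9) mod 17; (14|17)=-1, (9|17)=+1; (−1)^{2·1·8}·(-1)^1·(+1)^2 = -1.
v=29: a=29^2·(≡16), b=29^0·(≡1) mod 29; (16|29)=+1, (1|29)=+1; (−1)^{2·0·14}·(+1)^0·(+1)^2 = +1.
v=5: a=5^2·(≡3), b=5^1·(≡4) mod 5; (3|5)=-1, (4|5)=+1; (−1)^{2·1·2}·(-1)^1·(+1)^2 = -1.
|Ram(-22, 15470)| = 4, even; anisotropic at {2, 5, 7, 17}.

[2, 5, 7, 17]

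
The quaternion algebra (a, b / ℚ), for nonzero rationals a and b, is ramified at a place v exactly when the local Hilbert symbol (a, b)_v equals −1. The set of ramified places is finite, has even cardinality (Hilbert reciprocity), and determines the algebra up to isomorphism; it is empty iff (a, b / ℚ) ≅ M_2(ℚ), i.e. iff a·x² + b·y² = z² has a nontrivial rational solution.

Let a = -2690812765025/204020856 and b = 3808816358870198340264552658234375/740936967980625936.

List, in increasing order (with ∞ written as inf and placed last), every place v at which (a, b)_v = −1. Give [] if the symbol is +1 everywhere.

[19, 37]

(a, b) ≡ (-17042126, 8521063) mod (ℚ^×)²; places V = {2, 3, 5, 7, 11, 13, 17, 19, 23, 29, 31, 37, ∞}.
(a,b)_7: α=4, u≡2; β=6, v≡6 (mod 7); (2|7)=+1, (6|7)=-1; sign (−1)^0·+1^6·-1^4 = +1.
(a,b)_31: α=1, u≡1; β=3, v≡21 (mod 31); (1|31)=+1, (21|31)=-1; sign (−1)^1·+1^3·-1^1 = +1.
(a,b)_13: α=-2, u≡1; β=-2, v≡6 (mod 13); (1|13)=+1, (6|13)=-1; sign (−1)^0·+1^-2·-1^-2 = +1.
(a,b)_3: α=-8, u≡1; β=-18, v≡1 (mod 3); (1|3)=+1, (1|3)=+1; sign (−1)^0·+1^-18·+1^-8 = +1.
(a,b)_37: α=1, u≡35; β=3, v≡12 (mod 37); (35|37)=-1, (12|37)=+1; sign (−1)^0·-1^3·+1^1 = -1.
(a,b)_29: α=0, u≡12; β=-4, v≡9 (mod 29); (12|29)=-1, (9|29)=+1; sign (−1)^0·-1^-4·+1^0 = +1.
(a,b)_5: α=2, u≡4; β=6, v≡2 (mod 5); (4|5)=+1, (2|5)=-1; sign (−1)^0·+1^6·-1^2 = +1.
(a,b)_2: α=-3, β=-4; u≡1, v≡7 (mod 8); ε(u)ε(v)=0·1, αω(v)=-3·0, βω(u)=-4·0; sum ≡ 0  ⇒  +1.
(a,b)_11: α=2, u≡4; β=6, v≡3 (mod 11); (4|11)=+1, (3|11)=+1; sign (−1)^0·+1^6·+1^2 = +1.
(a,b)_17: α=1, u≡7; β=3, v≡7 (mod 17); (7|17)=-1, (7|17)=-1; sign (−1)^0·-1^3·-1^1 = +1.
(a,b)_19: α=1, u≡16; β=3, v≡17 (mod 19); (16|19)=+1, (17|19)=+1; sign (−1)^1·+1^3·+1^1 = -1.
(a,b)_∞: sgn(-17042126)=−, sgn(8521063)=+, so +1.
(a,b)_23: α=-1, u≡3; β=1, v≡21 (mod 23); (3|23)=+1, (21|23)=-1; sign (−1)^1·+1^1·-1^-1 = +1.
|Ram(-17042126, 8521063)| = 2, even; anisotropic at {19, 37}.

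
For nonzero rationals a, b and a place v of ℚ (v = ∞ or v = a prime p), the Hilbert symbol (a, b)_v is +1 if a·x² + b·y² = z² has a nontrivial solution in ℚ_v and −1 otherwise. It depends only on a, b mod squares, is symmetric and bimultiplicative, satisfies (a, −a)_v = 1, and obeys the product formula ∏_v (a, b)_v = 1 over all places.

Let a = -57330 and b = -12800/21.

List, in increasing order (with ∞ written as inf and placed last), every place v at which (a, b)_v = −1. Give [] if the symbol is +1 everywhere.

[3, 5, 7, inf]

Mod squares: a ≡ -130, b ≡ -42. Check v ∈ {∞, 2, 3, 5, 7, 13}.
v=2: v_2(a)=1, v_2(b)=9; units ≡ 7, 3 (mod 8); ε·ε+αω+βω = 1·1+1·1+9·0 ≡ 0  ⇒  (a,b)_2 = +1.
v=5: a=5^1·(≡4), b=5^2·(≡3) mod 5; (4|5)=+1, (3|5)=-1; (−1)^{1·2·2}·(+1)^2·(-1)^1 = -1.
v=3: a=3^2·(≡2), b=3^-1·(≡1) mod 3; (2|3)=-1, (1|3)=+1; (−1)^{2·-1·1}·(-1)^-1·(+1)^2 = -1.
v=∞: -130 < 0 and -42 < 0  ⇒  (a,b)_∞ = -1.
v=13: a=13^1·(≡10), b=13^0·(≡12) mod 13; (10|13)=+1, (12|13)=+1; (−1)^{1·0·6}·(+1)^0·(+1)^1 = +1.
v=7: a=7^2·(≡6), b=7^-1·(≡1) mod 7; (6|7)=-1, (1|7)=+1; (−1)^{2·-1·3}·(-1)^-1·(+1)^2 = -1.
|Ram(-130, -42)| = 4, even; anisotropic at {3, 5, 7, ∞}.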